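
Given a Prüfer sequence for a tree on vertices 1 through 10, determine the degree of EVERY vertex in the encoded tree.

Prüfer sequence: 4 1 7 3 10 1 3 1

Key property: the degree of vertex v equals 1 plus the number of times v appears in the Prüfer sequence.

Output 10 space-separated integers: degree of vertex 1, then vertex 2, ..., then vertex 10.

Answer: 4 1 3 2 1 1 2 1 1 2

Derivation:
p_1 = 4: count[4] becomes 1
p_2 = 1: count[1] becomes 1
p_3 = 7: count[7] becomes 1
p_4 = 3: count[3] becomes 1
p_5 = 10: count[10] becomes 1
p_6 = 1: count[1] becomes 2
p_7 = 3: count[3] becomes 2
p_8 = 1: count[1] becomes 3
Degrees (1 + count): deg[1]=1+3=4, deg[2]=1+0=1, deg[3]=1+2=3, deg[4]=1+1=2, deg[5]=1+0=1, deg[6]=1+0=1, deg[7]=1+1=2, deg[8]=1+0=1, deg[9]=1+0=1, deg[10]=1+1=2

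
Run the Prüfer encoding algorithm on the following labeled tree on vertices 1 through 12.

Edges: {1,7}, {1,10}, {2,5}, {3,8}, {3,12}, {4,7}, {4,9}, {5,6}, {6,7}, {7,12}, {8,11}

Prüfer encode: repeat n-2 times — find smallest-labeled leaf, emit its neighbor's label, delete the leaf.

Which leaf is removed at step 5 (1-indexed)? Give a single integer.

Step 1: current leaves = {2,9,10,11}. Remove leaf 2 (neighbor: 5).
Step 2: current leaves = {5,9,10,11}. Remove leaf 5 (neighbor: 6).
Step 3: current leaves = {6,9,10,11}. Remove leaf 6 (neighbor: 7).
Step 4: current leaves = {9,10,11}. Remove leaf 9 (neighbor: 4).
Step 5: current leaves = {4,10,11}. Remove leaf 4 (neighbor: 7).

Answer: 4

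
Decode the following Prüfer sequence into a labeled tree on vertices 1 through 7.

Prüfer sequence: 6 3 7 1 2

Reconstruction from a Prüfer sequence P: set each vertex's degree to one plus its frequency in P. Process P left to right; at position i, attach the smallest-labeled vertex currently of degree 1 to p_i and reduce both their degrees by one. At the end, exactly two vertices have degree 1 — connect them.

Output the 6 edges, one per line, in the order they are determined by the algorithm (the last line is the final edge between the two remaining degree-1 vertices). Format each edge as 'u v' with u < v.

Initial degrees: {1:2, 2:2, 3:2, 4:1, 5:1, 6:2, 7:2}
Step 1: smallest deg-1 vertex = 4, p_1 = 6. Add edge {4,6}. Now deg[4]=0, deg[6]=1.
Step 2: smallest deg-1 vertex = 5, p_2 = 3. Add edge {3,5}. Now deg[5]=0, deg[3]=1.
Step 3: smallest deg-1 vertex = 3, p_3 = 7. Add edge {3,7}. Now deg[3]=0, deg[7]=1.
Step 4: smallest deg-1 vertex = 6, p_4 = 1. Add edge {1,6}. Now deg[6]=0, deg[1]=1.
Step 5: smallest deg-1 vertex = 1, p_5 = 2. Add edge {1,2}. Now deg[1]=0, deg[2]=1.
Final: two remaining deg-1 vertices are 2, 7. Add edge {2,7}.

Answer: 4 6
3 5
3 7
1 6
1 2
2 7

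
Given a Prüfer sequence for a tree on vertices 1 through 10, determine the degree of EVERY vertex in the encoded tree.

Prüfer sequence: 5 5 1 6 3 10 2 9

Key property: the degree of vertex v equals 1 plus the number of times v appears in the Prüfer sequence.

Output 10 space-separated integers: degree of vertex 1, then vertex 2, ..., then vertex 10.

Answer: 2 2 2 1 3 2 1 1 2 2

Derivation:
p_1 = 5: count[5] becomes 1
p_2 = 5: count[5] becomes 2
p_3 = 1: count[1] becomes 1
p_4 = 6: count[6] becomes 1
p_5 = 3: count[3] becomes 1
p_6 = 10: count[10] becomes 1
p_7 = 2: count[2] becomes 1
p_8 = 9: count[9] becomes 1
Degrees (1 + count): deg[1]=1+1=2, deg[2]=1+1=2, deg[3]=1+1=2, deg[4]=1+0=1, deg[5]=1+2=3, deg[6]=1+1=2, deg[7]=1+0=1, deg[8]=1+0=1, deg[9]=1+1=2, deg[10]=1+1=2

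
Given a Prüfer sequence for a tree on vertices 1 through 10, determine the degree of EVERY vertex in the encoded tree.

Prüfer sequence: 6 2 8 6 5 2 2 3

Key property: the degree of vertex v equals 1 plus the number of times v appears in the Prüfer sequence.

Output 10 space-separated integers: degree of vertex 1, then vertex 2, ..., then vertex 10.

Answer: 1 4 2 1 2 3 1 2 1 1

Derivation:
p_1 = 6: count[6] becomes 1
p_2 = 2: count[2] becomes 1
p_3 = 8: count[8] becomes 1
p_4 = 6: count[6] becomes 2
p_5 = 5: count[5] becomes 1
p_6 = 2: count[2] becomes 2
p_7 = 2: count[2] becomes 3
p_8 = 3: count[3] becomes 1
Degrees (1 + count): deg[1]=1+0=1, deg[2]=1+3=4, deg[3]=1+1=2, deg[4]=1+0=1, deg[5]=1+1=2, deg[6]=1+2=3, deg[7]=1+0=1, deg[8]=1+1=2, deg[9]=1+0=1, deg[10]=1+0=1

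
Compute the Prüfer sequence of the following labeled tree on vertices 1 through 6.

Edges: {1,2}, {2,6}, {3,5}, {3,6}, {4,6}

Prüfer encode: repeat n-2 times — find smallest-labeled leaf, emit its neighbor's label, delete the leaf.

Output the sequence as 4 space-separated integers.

Step 1: leaves = {1,4,5}. Remove smallest leaf 1, emit neighbor 2.
Step 2: leaves = {2,4,5}. Remove smallest leaf 2, emit neighbor 6.
Step 3: leaves = {4,5}. Remove smallest leaf 4, emit neighbor 6.
Step 4: leaves = {5,6}. Remove smallest leaf 5, emit neighbor 3.
Done: 2 vertices remain (3, 6). Sequence = [2 6 6 3]

Answer: 2 6 6 3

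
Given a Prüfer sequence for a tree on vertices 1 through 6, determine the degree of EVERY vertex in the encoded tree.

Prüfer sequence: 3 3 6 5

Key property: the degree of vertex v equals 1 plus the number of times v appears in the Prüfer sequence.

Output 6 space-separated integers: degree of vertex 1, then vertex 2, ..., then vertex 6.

p_1 = 3: count[3] becomes 1
p_2 = 3: count[3] becomes 2
p_3 = 6: count[6] becomes 1
p_4 = 5: count[5] becomes 1
Degrees (1 + count): deg[1]=1+0=1, deg[2]=1+0=1, deg[3]=1+2=3, deg[4]=1+0=1, deg[5]=1+1=2, deg[6]=1+1=2

Answer: 1 1 3 1 2 2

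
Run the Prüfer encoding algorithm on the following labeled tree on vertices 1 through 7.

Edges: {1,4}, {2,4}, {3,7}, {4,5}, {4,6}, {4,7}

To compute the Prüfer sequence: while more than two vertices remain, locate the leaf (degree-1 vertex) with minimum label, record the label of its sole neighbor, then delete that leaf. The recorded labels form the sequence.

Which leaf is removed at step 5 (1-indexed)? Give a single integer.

Answer: 6

Derivation:
Step 1: current leaves = {1,2,3,5,6}. Remove leaf 1 (neighbor: 4).
Step 2: current leaves = {2,3,5,6}. Remove leaf 2 (neighbor: 4).
Step 3: current leaves = {3,5,6}. Remove leaf 3 (neighbor: 7).
Step 4: current leaves = {5,6,7}. Remove leaf 5 (neighbor: 4).
Step 5: current leaves = {6,7}. Remove leaf 6 (neighbor: 4).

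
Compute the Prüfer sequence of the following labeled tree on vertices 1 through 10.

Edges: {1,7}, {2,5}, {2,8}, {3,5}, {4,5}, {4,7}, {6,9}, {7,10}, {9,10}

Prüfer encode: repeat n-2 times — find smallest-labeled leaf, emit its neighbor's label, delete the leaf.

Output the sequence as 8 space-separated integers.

Answer: 7 5 9 2 5 4 7 10

Derivation:
Step 1: leaves = {1,3,6,8}. Remove smallest leaf 1, emit neighbor 7.
Step 2: leaves = {3,6,8}. Remove smallest leaf 3, emit neighbor 5.
Step 3: leaves = {6,8}. Remove smallest leaf 6, emit neighbor 9.
Step 4: leaves = {8,9}. Remove smallest leaf 8, emit neighbor 2.
Step 5: leaves = {2,9}. Remove smallest leaf 2, emit neighbor 5.
Step 6: leaves = {5,9}. Remove smallest leaf 5, emit neighbor 4.
Step 7: leaves = {4,9}. Remove smallest leaf 4, emit neighbor 7.
Step 8: leaves = {7,9}. Remove smallest leaf 7, emit neighbor 10.
Done: 2 vertices remain (9, 10). Sequence = [7 5 9 2 5 4 7 10]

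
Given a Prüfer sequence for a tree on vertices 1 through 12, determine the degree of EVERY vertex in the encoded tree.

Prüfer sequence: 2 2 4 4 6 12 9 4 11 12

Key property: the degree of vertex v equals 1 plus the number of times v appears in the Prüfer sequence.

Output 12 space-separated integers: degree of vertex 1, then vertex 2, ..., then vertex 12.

p_1 = 2: count[2] becomes 1
p_2 = 2: count[2] becomes 2
p_3 = 4: count[4] becomes 1
p_4 = 4: count[4] becomes 2
p_5 = 6: count[6] becomes 1
p_6 = 12: count[12] becomes 1
p_7 = 9: count[9] becomes 1
p_8 = 4: count[4] becomes 3
p_9 = 11: count[11] becomes 1
p_10 = 12: count[12] becomes 2
Degrees (1 + count): deg[1]=1+0=1, deg[2]=1+2=3, deg[3]=1+0=1, deg[4]=1+3=4, deg[5]=1+0=1, deg[6]=1+1=2, deg[7]=1+0=1, deg[8]=1+0=1, deg[9]=1+1=2, deg[10]=1+0=1, deg[11]=1+1=2, deg[12]=1+2=3

Answer: 1 3 1 4 1 2 1 1 2 1 2 3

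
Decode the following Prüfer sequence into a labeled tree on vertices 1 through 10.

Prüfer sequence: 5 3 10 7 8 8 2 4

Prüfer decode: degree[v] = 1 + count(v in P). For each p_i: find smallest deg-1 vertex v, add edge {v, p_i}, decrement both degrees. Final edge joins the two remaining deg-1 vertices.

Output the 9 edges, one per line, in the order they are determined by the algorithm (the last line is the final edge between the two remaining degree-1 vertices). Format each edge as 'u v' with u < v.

Answer: 1 5
3 5
3 10
6 7
7 8
8 9
2 8
2 4
4 10

Derivation:
Initial degrees: {1:1, 2:2, 3:2, 4:2, 5:2, 6:1, 7:2, 8:3, 9:1, 10:2}
Step 1: smallest deg-1 vertex = 1, p_1 = 5. Add edge {1,5}. Now deg[1]=0, deg[5]=1.
Step 2: smallest deg-1 vertex = 5, p_2 = 3. Add edge {3,5}. Now deg[5]=0, deg[3]=1.
Step 3: smallest deg-1 vertex = 3, p_3 = 10. Add edge {3,10}. Now deg[3]=0, deg[10]=1.
Step 4: smallest deg-1 vertex = 6, p_4 = 7. Add edge {6,7}. Now deg[6]=0, deg[7]=1.
Step 5: smallest deg-1 vertex = 7, p_5 = 8. Add edge {7,8}. Now deg[7]=0, deg[8]=2.
Step 6: smallest deg-1 vertex = 9, p_6 = 8. Add edge {8,9}. Now deg[9]=0, deg[8]=1.
Step 7: smallest deg-1 vertex = 8, p_7 = 2. Add edge {2,8}. Now deg[8]=0, deg[2]=1.
Step 8: smallest deg-1 vertex = 2, p_8 = 4. Add edge {2,4}. Now deg[2]=0, deg[4]=1.
Final: two remaining deg-1 vertices are 4, 10. Add edge {4,10}.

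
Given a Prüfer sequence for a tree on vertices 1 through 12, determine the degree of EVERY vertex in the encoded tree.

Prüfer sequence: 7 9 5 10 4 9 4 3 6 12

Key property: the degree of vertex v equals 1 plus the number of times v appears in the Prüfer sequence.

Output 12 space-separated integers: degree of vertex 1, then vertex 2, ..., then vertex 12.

Answer: 1 1 2 3 2 2 2 1 3 2 1 2

Derivation:
p_1 = 7: count[7] becomes 1
p_2 = 9: count[9] becomes 1
p_3 = 5: count[5] becomes 1
p_4 = 10: count[10] becomes 1
p_5 = 4: count[4] becomes 1
p_6 = 9: count[9] becomes 2
p_7 = 4: count[4] becomes 2
p_8 = 3: count[3] becomes 1
p_9 = 6: count[6] becomes 1
p_10 = 12: count[12] becomes 1
Degrees (1 + count): deg[1]=1+0=1, deg[2]=1+0=1, deg[3]=1+1=2, deg[4]=1+2=3, deg[5]=1+1=2, deg[6]=1+1=2, deg[7]=1+1=2, deg[8]=1+0=1, deg[9]=1+2=3, deg[10]=1+1=2, deg[11]=1+0=1, deg[12]=1+1=2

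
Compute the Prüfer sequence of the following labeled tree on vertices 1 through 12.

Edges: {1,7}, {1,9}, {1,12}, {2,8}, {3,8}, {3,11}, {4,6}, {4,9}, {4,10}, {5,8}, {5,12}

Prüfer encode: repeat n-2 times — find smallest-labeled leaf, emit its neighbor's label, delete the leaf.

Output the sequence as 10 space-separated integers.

Answer: 8 4 1 4 9 1 12 3 8 5

Derivation:
Step 1: leaves = {2,6,7,10,11}. Remove smallest leaf 2, emit neighbor 8.
Step 2: leaves = {6,7,10,11}. Remove smallest leaf 6, emit neighbor 4.
Step 3: leaves = {7,10,11}. Remove smallest leaf 7, emit neighbor 1.
Step 4: leaves = {10,11}. Remove smallest leaf 10, emit neighbor 4.
Step 5: leaves = {4,11}. Remove smallest leaf 4, emit neighbor 9.
Step 6: leaves = {9,11}. Remove smallest leaf 9, emit neighbor 1.
Step 7: leaves = {1,11}. Remove smallest leaf 1, emit neighbor 12.
Step 8: leaves = {11,12}. Remove smallest leaf 11, emit neighbor 3.
Step 9: leaves = {3,12}. Remove smallest leaf 3, emit neighbor 8.
Step 10: leaves = {8,12}. Remove smallest leaf 8, emit neighbor 5.
Done: 2 vertices remain (5, 12). Sequence = [8 4 1 4 9 1 12 3 8 5]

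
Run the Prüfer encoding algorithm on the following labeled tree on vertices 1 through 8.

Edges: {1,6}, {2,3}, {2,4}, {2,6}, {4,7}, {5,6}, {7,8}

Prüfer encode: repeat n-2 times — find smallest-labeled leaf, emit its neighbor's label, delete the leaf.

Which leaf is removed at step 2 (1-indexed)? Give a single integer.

Step 1: current leaves = {1,3,5,8}. Remove leaf 1 (neighbor: 6).
Step 2: current leaves = {3,5,8}. Remove leaf 3 (neighbor: 2).

Answer: 3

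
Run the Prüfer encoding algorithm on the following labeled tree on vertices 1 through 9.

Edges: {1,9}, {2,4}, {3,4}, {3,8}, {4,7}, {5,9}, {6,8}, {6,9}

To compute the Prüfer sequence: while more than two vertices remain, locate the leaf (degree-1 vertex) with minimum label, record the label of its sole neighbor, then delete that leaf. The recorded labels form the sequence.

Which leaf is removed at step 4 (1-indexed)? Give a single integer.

Answer: 7

Derivation:
Step 1: current leaves = {1,2,5,7}. Remove leaf 1 (neighbor: 9).
Step 2: current leaves = {2,5,7}. Remove leaf 2 (neighbor: 4).
Step 3: current leaves = {5,7}. Remove leaf 5 (neighbor: 9).
Step 4: current leaves = {7,9}. Remove leaf 7 (neighbor: 4).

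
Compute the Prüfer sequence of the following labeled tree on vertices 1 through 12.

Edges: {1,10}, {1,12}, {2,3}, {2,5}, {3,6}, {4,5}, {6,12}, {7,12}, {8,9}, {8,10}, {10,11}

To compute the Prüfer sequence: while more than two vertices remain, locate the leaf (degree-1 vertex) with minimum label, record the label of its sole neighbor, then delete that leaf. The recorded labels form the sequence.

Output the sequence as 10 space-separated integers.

Answer: 5 2 3 6 12 12 8 10 10 1

Derivation:
Step 1: leaves = {4,7,9,11}. Remove smallest leaf 4, emit neighbor 5.
Step 2: leaves = {5,7,9,11}. Remove smallest leaf 5, emit neighbor 2.
Step 3: leaves = {2,7,9,11}. Remove smallest leaf 2, emit neighbor 3.
Step 4: leaves = {3,7,9,11}. Remove smallest leaf 3, emit neighbor 6.
Step 5: leaves = {6,7,9,11}. Remove smallest leaf 6, emit neighbor 12.
Step 6: leaves = {7,9,11}. Remove smallest leaf 7, emit neighbor 12.
Step 7: leaves = {9,11,12}. Remove smallest leaf 9, emit neighbor 8.
Step 8: leaves = {8,11,12}. Remove smallest leaf 8, emit neighbor 10.
Step 9: leaves = {11,12}. Remove smallest leaf 11, emit neighbor 10.
Step 10: leaves = {10,12}. Remove smallest leaf 10, emit neighbor 1.
Done: 2 vertices remain (1, 12). Sequence = [5 2 3 6 12 12 8 10 10 1]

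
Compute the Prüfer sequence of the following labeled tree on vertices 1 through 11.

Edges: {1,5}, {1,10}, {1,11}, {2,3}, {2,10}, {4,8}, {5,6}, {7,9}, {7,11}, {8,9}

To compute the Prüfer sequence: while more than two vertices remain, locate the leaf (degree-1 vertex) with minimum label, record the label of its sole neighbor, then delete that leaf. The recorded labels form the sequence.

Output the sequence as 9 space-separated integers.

Answer: 2 10 8 5 1 9 7 11 1

Derivation:
Step 1: leaves = {3,4,6}. Remove smallest leaf 3, emit neighbor 2.
Step 2: leaves = {2,4,6}. Remove smallest leaf 2, emit neighbor 10.
Step 3: leaves = {4,6,10}. Remove smallest leaf 4, emit neighbor 8.
Step 4: leaves = {6,8,10}. Remove smallest leaf 6, emit neighbor 5.
Step 5: leaves = {5,8,10}. Remove smallest leaf 5, emit neighbor 1.
Step 6: leaves = {8,10}. Remove smallest leaf 8, emit neighbor 9.
Step 7: leaves = {9,10}. Remove smallest leaf 9, emit neighbor 7.
Step 8: leaves = {7,10}. Remove smallest leaf 7, emit neighbor 11.
Step 9: leaves = {10,11}. Remove smallest leaf 10, emit neighbor 1.
Done: 2 vertices remain (1, 11). Sequence = [2 10 8 5 1 9 7 11 1]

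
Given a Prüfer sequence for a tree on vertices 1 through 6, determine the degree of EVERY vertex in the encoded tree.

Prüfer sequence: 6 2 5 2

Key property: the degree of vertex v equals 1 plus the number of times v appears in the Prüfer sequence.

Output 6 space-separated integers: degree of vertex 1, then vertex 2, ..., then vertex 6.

Answer: 1 3 1 1 2 2

Derivation:
p_1 = 6: count[6] becomes 1
p_2 = 2: count[2] becomes 1
p_3 = 5: count[5] becomes 1
p_4 = 2: count[2] becomes 2
Degrees (1 + count): deg[1]=1+0=1, deg[2]=1+2=3, deg[3]=1+0=1, deg[4]=1+0=1, deg[5]=1+1=2, deg[6]=1+1=2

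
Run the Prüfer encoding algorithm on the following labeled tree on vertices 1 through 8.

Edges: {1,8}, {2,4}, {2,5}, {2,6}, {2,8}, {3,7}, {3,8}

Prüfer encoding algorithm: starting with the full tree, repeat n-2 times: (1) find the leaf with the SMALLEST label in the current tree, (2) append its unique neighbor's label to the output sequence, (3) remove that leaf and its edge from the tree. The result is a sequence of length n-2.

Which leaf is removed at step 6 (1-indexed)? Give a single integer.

Step 1: current leaves = {1,4,5,6,7}. Remove leaf 1 (neighbor: 8).
Step 2: current leaves = {4,5,6,7}. Remove leaf 4 (neighbor: 2).
Step 3: current leaves = {5,6,7}. Remove leaf 5 (neighbor: 2).
Step 4: current leaves = {6,7}. Remove leaf 6 (neighbor: 2).
Step 5: current leaves = {2,7}. Remove leaf 2 (neighbor: 8).
Step 6: current leaves = {7,8}. Remove leaf 7 (neighbor: 3).

Answer: 7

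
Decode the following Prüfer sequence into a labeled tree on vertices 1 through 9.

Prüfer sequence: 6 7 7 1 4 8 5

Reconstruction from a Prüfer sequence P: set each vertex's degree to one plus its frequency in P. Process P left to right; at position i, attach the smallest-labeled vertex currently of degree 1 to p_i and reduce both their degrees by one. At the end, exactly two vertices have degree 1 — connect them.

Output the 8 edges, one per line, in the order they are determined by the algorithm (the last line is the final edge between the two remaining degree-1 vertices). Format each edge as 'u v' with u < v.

Answer: 2 6
3 7
6 7
1 7
1 4
4 8
5 8
5 9

Derivation:
Initial degrees: {1:2, 2:1, 3:1, 4:2, 5:2, 6:2, 7:3, 8:2, 9:1}
Step 1: smallest deg-1 vertex = 2, p_1 = 6. Add edge {2,6}. Now deg[2]=0, deg[6]=1.
Step 2: smallest deg-1 vertex = 3, p_2 = 7. Add edge {3,7}. Now deg[3]=0, deg[7]=2.
Step 3: smallest deg-1 vertex = 6, p_3 = 7. Add edge {6,7}. Now deg[6]=0, deg[7]=1.
Step 4: smallest deg-1 vertex = 7, p_4 = 1. Add edge {1,7}. Now deg[7]=0, deg[1]=1.
Step 5: smallest deg-1 vertex = 1, p_5 = 4. Add edge {1,4}. Now deg[1]=0, deg[4]=1.
Step 6: smallest deg-1 vertex = 4, p_6 = 8. Add edge {4,8}. Now deg[4]=0, deg[8]=1.
Step 7: smallest deg-1 vertex = 8, p_7 = 5. Add edge {5,8}. Now deg[8]=0, deg[5]=1.
Final: two remaining deg-1 vertices are 5, 9. Add edge {5,9}.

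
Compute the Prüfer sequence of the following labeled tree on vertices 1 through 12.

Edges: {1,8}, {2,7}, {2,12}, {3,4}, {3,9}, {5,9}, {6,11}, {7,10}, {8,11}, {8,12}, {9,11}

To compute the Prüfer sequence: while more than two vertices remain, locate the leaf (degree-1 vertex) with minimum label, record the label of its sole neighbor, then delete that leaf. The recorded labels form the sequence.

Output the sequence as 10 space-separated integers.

Step 1: leaves = {1,4,5,6,10}. Remove smallest leaf 1, emit neighbor 8.
Step 2: leaves = {4,5,6,10}. Remove smallest leaf 4, emit neighbor 3.
Step 3: leaves = {3,5,6,10}. Remove smallest leaf 3, emit neighbor 9.
Step 4: leaves = {5,6,10}. Remove smallest leaf 5, emit neighbor 9.
Step 5: leaves = {6,9,10}. Remove smallest leaf 6, emit neighbor 11.
Step 6: leaves = {9,10}. Remove smallest leaf 9, emit neighbor 11.
Step 7: leaves = {10,11}. Remove smallest leaf 10, emit neighbor 7.
Step 8: leaves = {7,11}. Remove smallest leaf 7, emit neighbor 2.
Step 9: leaves = {2,11}. Remove smallest leaf 2, emit neighbor 12.
Step 10: leaves = {11,12}. Remove smallest leaf 11, emit neighbor 8.
Done: 2 vertices remain (8, 12). Sequence = [8 3 9 9 11 11 7 2 12 8]

Answer: 8 3 9 9 11 11 7 2 12 8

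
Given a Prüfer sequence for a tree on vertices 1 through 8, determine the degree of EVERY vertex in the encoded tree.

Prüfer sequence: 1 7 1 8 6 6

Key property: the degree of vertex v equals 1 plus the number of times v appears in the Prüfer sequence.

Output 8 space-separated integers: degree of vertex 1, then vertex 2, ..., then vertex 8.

Answer: 3 1 1 1 1 3 2 2

Derivation:
p_1 = 1: count[1] becomes 1
p_2 = 7: count[7] becomes 1
p_3 = 1: count[1] becomes 2
p_4 = 8: count[8] becomes 1
p_5 = 6: count[6] becomes 1
p_6 = 6: count[6] becomes 2
Degrees (1 + count): deg[1]=1+2=3, deg[2]=1+0=1, deg[3]=1+0=1, deg[4]=1+0=1, deg[5]=1+0=1, deg[6]=1+2=3, deg[7]=1+1=2, deg[8]=1+1=2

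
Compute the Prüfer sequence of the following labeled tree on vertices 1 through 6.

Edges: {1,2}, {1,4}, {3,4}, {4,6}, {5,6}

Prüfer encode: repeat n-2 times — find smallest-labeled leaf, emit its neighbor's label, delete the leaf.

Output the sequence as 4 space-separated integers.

Step 1: leaves = {2,3,5}. Remove smallest leaf 2, emit neighbor 1.
Step 2: leaves = {1,3,5}. Remove smallest leaf 1, emit neighbor 4.
Step 3: leaves = {3,5}. Remove smallest leaf 3, emit neighbor 4.
Step 4: leaves = {4,5}. Remove smallest leaf 4, emit neighbor 6.
Done: 2 vertices remain (5, 6). Sequence = [1 4 4 6]

Answer: 1 4 4 6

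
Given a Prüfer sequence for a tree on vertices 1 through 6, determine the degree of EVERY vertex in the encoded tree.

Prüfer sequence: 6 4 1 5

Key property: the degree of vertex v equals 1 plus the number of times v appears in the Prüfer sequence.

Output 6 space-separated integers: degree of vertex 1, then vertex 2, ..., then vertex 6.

p_1 = 6: count[6] becomes 1
p_2 = 4: count[4] becomes 1
p_3 = 1: count[1] becomes 1
p_4 = 5: count[5] becomes 1
Degrees (1 + count): deg[1]=1+1=2, deg[2]=1+0=1, deg[3]=1+0=1, deg[4]=1+1=2, deg[5]=1+1=2, deg[6]=1+1=2

Answer: 2 1 1 2 2 2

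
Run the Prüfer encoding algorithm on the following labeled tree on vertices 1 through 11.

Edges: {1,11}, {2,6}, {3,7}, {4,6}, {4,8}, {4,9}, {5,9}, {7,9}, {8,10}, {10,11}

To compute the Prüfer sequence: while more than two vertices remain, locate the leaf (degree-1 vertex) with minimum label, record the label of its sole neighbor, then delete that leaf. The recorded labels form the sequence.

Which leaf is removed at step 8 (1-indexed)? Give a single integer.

Answer: 4

Derivation:
Step 1: current leaves = {1,2,3,5}. Remove leaf 1 (neighbor: 11).
Step 2: current leaves = {2,3,5,11}. Remove leaf 2 (neighbor: 6).
Step 3: current leaves = {3,5,6,11}. Remove leaf 3 (neighbor: 7).
Step 4: current leaves = {5,6,7,11}. Remove leaf 5 (neighbor: 9).
Step 5: current leaves = {6,7,11}. Remove leaf 6 (neighbor: 4).
Step 6: current leaves = {7,11}. Remove leaf 7 (neighbor: 9).
Step 7: current leaves = {9,11}. Remove leaf 9 (neighbor: 4).
Step 8: current leaves = {4,11}. Remove leaf 4 (neighbor: 8).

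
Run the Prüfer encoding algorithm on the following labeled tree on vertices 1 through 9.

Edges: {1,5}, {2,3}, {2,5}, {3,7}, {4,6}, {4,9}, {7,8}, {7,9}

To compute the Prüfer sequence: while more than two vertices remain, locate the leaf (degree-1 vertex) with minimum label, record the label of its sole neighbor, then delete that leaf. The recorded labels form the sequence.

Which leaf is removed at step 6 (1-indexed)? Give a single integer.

Step 1: current leaves = {1,6,8}. Remove leaf 1 (neighbor: 5).
Step 2: current leaves = {5,6,8}. Remove leaf 5 (neighbor: 2).
Step 3: current leaves = {2,6,8}. Remove leaf 2 (neighbor: 3).
Step 4: current leaves = {3,6,8}. Remove leaf 3 (neighbor: 7).
Step 5: current leaves = {6,8}. Remove leaf 6 (neighbor: 4).
Step 6: current leaves = {4,8}. Remove leaf 4 (neighbor: 9).

Answer: 4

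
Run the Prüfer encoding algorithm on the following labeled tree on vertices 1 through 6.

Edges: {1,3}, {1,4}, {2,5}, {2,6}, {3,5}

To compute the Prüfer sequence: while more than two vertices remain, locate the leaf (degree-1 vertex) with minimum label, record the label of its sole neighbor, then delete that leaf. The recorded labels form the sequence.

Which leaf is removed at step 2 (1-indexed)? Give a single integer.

Step 1: current leaves = {4,6}. Remove leaf 4 (neighbor: 1).
Step 2: current leaves = {1,6}. Remove leaf 1 (neighbor: 3).

Answer: 1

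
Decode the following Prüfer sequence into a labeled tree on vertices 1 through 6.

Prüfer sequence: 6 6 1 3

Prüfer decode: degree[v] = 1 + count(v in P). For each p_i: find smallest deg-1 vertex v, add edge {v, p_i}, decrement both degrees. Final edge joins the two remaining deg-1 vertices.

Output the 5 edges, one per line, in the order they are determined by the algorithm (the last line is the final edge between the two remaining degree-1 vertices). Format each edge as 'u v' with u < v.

Answer: 2 6
4 6
1 5
1 3
3 6

Derivation:
Initial degrees: {1:2, 2:1, 3:2, 4:1, 5:1, 6:3}
Step 1: smallest deg-1 vertex = 2, p_1 = 6. Add edge {2,6}. Now deg[2]=0, deg[6]=2.
Step 2: smallest deg-1 vertex = 4, p_2 = 6. Add edge {4,6}. Now deg[4]=0, deg[6]=1.
Step 3: smallest deg-1 vertex = 5, p_3 = 1. Add edge {1,5}. Now deg[5]=0, deg[1]=1.
Step 4: smallest deg-1 vertex = 1, p_4 = 3. Add edge {1,3}. Now deg[1]=0, deg[3]=1.
Final: two remaining deg-1 vertices are 3, 6. Add edge {3,6}.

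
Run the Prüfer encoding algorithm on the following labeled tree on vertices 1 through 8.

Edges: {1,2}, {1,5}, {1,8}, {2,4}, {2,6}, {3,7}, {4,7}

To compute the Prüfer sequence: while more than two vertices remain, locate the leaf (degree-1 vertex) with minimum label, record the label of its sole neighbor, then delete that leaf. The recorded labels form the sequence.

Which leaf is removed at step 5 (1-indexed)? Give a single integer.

Step 1: current leaves = {3,5,6,8}. Remove leaf 3 (neighbor: 7).
Step 2: current leaves = {5,6,7,8}. Remove leaf 5 (neighbor: 1).
Step 3: current leaves = {6,7,8}. Remove leaf 6 (neighbor: 2).
Step 4: current leaves = {7,8}. Remove leaf 7 (neighbor: 4).
Step 5: current leaves = {4,8}. Remove leaf 4 (neighbor: 2).

Answer: 4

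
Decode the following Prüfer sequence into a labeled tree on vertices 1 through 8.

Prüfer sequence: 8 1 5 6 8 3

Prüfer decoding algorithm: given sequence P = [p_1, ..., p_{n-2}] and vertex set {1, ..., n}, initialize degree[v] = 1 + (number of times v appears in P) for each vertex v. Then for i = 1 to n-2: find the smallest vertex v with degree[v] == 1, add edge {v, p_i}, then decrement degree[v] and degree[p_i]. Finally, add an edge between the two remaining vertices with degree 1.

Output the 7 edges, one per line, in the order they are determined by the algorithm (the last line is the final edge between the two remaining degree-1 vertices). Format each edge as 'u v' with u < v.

Initial degrees: {1:2, 2:1, 3:2, 4:1, 5:2, 6:2, 7:1, 8:3}
Step 1: smallest deg-1 vertex = 2, p_1 = 8. Add edge {2,8}. Now deg[2]=0, deg[8]=2.
Step 2: smallest deg-1 vertex = 4, p_2 = 1. Add edge {1,4}. Now deg[4]=0, deg[1]=1.
Step 3: smallest deg-1 vertex = 1, p_3 = 5. Add edge {1,5}. Now deg[1]=0, deg[5]=1.
Step 4: smallest deg-1 vertex = 5, p_4 = 6. Add edge {5,6}. Now deg[5]=0, deg[6]=1.
Step 5: smallest deg-1 vertex = 6, p_5 = 8. Add edge {6,8}. Now deg[6]=0, deg[8]=1.
Step 6: smallest deg-1 vertex = 7, p_6 = 3. Add edge {3,7}. Now deg[7]=0, deg[3]=1.
Final: two remaining deg-1 vertices are 3, 8. Add edge {3,8}.

Answer: 2 8
1 4
1 5
5 6
6 8
3 7
3 8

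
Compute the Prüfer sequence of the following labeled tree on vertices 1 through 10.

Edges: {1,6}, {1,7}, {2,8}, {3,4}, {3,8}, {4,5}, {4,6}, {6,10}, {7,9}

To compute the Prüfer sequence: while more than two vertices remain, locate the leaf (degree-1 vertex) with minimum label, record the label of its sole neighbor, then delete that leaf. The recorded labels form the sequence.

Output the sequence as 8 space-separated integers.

Answer: 8 4 3 4 6 7 1 6

Derivation:
Step 1: leaves = {2,5,9,10}. Remove smallest leaf 2, emit neighbor 8.
Step 2: leaves = {5,8,9,10}. Remove smallest leaf 5, emit neighbor 4.
Step 3: leaves = {8,9,10}. Remove smallest leaf 8, emit neighbor 3.
Step 4: leaves = {3,9,10}. Remove smallest leaf 3, emit neighbor 4.
Step 5: leaves = {4,9,10}. Remove smallest leaf 4, emit neighbor 6.
Step 6: leaves = {9,10}. Remove smallest leaf 9, emit neighbor 7.
Step 7: leaves = {7,10}. Remove smallest leaf 7, emit neighbor 1.
Step 8: leaves = {1,10}. Remove smallest leaf 1, emit neighbor 6.
Done: 2 vertices remain (6, 10). Sequence = [8 4 3 4 6 7 1 6]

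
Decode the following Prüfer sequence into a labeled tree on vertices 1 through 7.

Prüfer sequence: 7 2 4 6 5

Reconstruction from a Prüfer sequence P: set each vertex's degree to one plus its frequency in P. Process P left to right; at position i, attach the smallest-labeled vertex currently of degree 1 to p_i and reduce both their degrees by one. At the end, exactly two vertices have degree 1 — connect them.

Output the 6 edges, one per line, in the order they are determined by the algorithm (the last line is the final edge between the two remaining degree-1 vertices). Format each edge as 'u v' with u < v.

Initial degrees: {1:1, 2:2, 3:1, 4:2, 5:2, 6:2, 7:2}
Step 1: smallest deg-1 vertex = 1, p_1 = 7. Add edge {1,7}. Now deg[1]=0, deg[7]=1.
Step 2: smallest deg-1 vertex = 3, p_2 = 2. Add edge {2,3}. Now deg[3]=0, deg[2]=1.
Step 3: smallest deg-1 vertex = 2, p_3 = 4. Add edge {2,4}. Now deg[2]=0, deg[4]=1.
Step 4: smallest deg-1 vertex = 4, p_4 = 6. Add edge {4,6}. Now deg[4]=0, deg[6]=1.
Step 5: smallest deg-1 vertex = 6, p_5 = 5. Add edge {5,6}. Now deg[6]=0, deg[5]=1.
Final: two remaining deg-1 vertices are 5, 7. Add edge {5,7}.

Answer: 1 7
2 3
2 4
4 6
5 6
5 7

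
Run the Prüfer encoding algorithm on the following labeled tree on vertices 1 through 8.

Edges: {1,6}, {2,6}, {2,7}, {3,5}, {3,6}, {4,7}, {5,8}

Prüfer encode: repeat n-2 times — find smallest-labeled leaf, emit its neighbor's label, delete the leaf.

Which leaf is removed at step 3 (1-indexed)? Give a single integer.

Step 1: current leaves = {1,4,8}. Remove leaf 1 (neighbor: 6).
Step 2: current leaves = {4,8}. Remove leaf 4 (neighbor: 7).
Step 3: current leaves = {7,8}. Remove leaf 7 (neighbor: 2).

Answer: 7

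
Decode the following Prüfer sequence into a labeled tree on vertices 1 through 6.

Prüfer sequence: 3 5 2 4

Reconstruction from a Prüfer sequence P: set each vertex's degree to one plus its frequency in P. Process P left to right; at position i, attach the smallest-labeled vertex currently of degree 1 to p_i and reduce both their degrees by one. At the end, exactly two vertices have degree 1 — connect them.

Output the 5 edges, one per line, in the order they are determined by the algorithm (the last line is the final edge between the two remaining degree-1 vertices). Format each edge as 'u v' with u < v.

Answer: 1 3
3 5
2 5
2 4
4 6

Derivation:
Initial degrees: {1:1, 2:2, 3:2, 4:2, 5:2, 6:1}
Step 1: smallest deg-1 vertex = 1, p_1 = 3. Add edge {1,3}. Now deg[1]=0, deg[3]=1.
Step 2: smallest deg-1 vertex = 3, p_2 = 5. Add edge {3,5}. Now deg[3]=0, deg[5]=1.
Step 3: smallest deg-1 vertex = 5, p_3 = 2. Add edge {2,5}. Now deg[5]=0, deg[2]=1.
Step 4: smallest deg-1 vertex = 2, p_4 = 4. Add edge {2,4}. Now deg[2]=0, deg[4]=1.
Final: two remaining deg-1 vertices are 4, 6. Add edge {4,6}.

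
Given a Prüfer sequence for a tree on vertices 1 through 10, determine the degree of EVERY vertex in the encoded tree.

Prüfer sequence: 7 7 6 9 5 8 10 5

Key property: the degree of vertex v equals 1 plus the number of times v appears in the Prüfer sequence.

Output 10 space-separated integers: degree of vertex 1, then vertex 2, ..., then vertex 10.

p_1 = 7: count[7] becomes 1
p_2 = 7: count[7] becomes 2
p_3 = 6: count[6] becomes 1
p_4 = 9: count[9] becomes 1
p_5 = 5: count[5] becomes 1
p_6 = 8: count[8] becomes 1
p_7 = 10: count[10] becomes 1
p_8 = 5: count[5] becomes 2
Degrees (1 + count): deg[1]=1+0=1, deg[2]=1+0=1, deg[3]=1+0=1, deg[4]=1+0=1, deg[5]=1+2=3, deg[6]=1+1=2, deg[7]=1+2=3, deg[8]=1+1=2, deg[9]=1+1=2, deg[10]=1+1=2

Answer: 1 1 1 1 3 2 3 2 2 2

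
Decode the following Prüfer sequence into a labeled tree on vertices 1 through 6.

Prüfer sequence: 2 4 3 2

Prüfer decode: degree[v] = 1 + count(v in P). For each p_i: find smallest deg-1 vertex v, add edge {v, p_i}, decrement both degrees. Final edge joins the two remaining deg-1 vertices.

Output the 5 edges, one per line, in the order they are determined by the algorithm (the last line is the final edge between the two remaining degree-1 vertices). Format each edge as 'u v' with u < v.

Initial degrees: {1:1, 2:3, 3:2, 4:2, 5:1, 6:1}
Step 1: smallest deg-1 vertex = 1, p_1 = 2. Add edge {1,2}. Now deg[1]=0, deg[2]=2.
Step 2: smallest deg-1 vertex = 5, p_2 = 4. Add edge {4,5}. Now deg[5]=0, deg[4]=1.
Step 3: smallest deg-1 vertex = 4, p_3 = 3. Add edge {3,4}. Now deg[4]=0, deg[3]=1.
Step 4: smallest deg-1 vertex = 3, p_4 = 2. Add edge {2,3}. Now deg[3]=0, deg[2]=1.
Final: two remaining deg-1 vertices are 2, 6. Add edge {2,6}.

Answer: 1 2
4 5
3 4
2 3
2 6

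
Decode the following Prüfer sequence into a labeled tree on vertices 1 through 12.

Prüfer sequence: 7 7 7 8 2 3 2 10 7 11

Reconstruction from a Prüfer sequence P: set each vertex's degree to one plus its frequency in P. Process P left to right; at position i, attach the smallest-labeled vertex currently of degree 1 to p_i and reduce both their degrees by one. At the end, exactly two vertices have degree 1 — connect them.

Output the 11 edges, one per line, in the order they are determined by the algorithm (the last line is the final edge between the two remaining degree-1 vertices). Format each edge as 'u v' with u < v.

Initial degrees: {1:1, 2:3, 3:2, 4:1, 5:1, 6:1, 7:5, 8:2, 9:1, 10:2, 11:2, 12:1}
Step 1: smallest deg-1 vertex = 1, p_1 = 7. Add edge {1,7}. Now deg[1]=0, deg[7]=4.
Step 2: smallest deg-1 vertex = 4, p_2 = 7. Add edge {4,7}. Now deg[4]=0, deg[7]=3.
Step 3: smallest deg-1 vertex = 5, p_3 = 7. Add edge {5,7}. Now deg[5]=0, deg[7]=2.
Step 4: smallest deg-1 vertex = 6, p_4 = 8. Add edge {6,8}. Now deg[6]=0, deg[8]=1.
Step 5: smallest deg-1 vertex = 8, p_5 = 2. Add edge {2,8}. Now deg[8]=0, deg[2]=2.
Step 6: smallest deg-1 vertex = 9, p_6 = 3. Add edge {3,9}. Now deg[9]=0, deg[3]=1.
Step 7: smallest deg-1 vertex = 3, p_7 = 2. Add edge {2,3}. Now deg[3]=0, deg[2]=1.
Step 8: smallest deg-1 vertex = 2, p_8 = 10. Add edge {2,10}. Now deg[2]=0, deg[10]=1.
Step 9: smallest deg-1 vertex = 10, p_9 = 7. Add edge {7,10}. Now deg[10]=0, deg[7]=1.
Step 10: smallest deg-1 vertex = 7, p_10 = 11. Add edge {7,11}. Now deg[7]=0, deg[11]=1.
Final: two remaining deg-1 vertices are 11, 12. Add edge {11,12}.

Answer: 1 7
4 7
5 7
6 8
2 8
3 9
2 3
2 10
7 10
7 11
11 12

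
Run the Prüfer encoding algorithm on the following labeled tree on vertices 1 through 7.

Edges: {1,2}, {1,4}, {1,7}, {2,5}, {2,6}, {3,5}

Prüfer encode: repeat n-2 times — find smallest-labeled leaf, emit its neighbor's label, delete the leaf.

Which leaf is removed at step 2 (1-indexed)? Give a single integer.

Answer: 4

Derivation:
Step 1: current leaves = {3,4,6,7}. Remove leaf 3 (neighbor: 5).
Step 2: current leaves = {4,5,6,7}. Remove leaf 4 (neighbor: 1).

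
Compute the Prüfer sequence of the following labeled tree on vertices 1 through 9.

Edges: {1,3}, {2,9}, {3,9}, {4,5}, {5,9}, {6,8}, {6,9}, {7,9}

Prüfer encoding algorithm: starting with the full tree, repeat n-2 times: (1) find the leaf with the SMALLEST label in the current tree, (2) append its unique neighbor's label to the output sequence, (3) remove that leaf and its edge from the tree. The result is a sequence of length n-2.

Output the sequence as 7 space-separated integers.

Answer: 3 9 9 5 9 9 6

Derivation:
Step 1: leaves = {1,2,4,7,8}. Remove smallest leaf 1, emit neighbor 3.
Step 2: leaves = {2,3,4,7,8}. Remove smallest leaf 2, emit neighbor 9.
Step 3: leaves = {3,4,7,8}. Remove smallest leaf 3, emit neighbor 9.
Step 4: leaves = {4,7,8}. Remove smallest leaf 4, emit neighbor 5.
Step 5: leaves = {5,7,8}. Remove smallest leaf 5, emit neighbor 9.
Step 6: leaves = {7,8}. Remove smallest leaf 7, emit neighbor 9.
Step 7: leaves = {8,9}. Remove smallest leaf 8, emit neighbor 6.
Done: 2 vertices remain (6, 9). Sequence = [3 9 9 5 9 9 6]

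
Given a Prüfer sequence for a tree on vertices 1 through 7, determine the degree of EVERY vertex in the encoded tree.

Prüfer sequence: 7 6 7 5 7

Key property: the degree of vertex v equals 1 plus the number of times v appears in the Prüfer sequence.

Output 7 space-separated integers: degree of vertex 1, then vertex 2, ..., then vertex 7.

Answer: 1 1 1 1 2 2 4

Derivation:
p_1 = 7: count[7] becomes 1
p_2 = 6: count[6] becomes 1
p_3 = 7: count[7] becomes 2
p_4 = 5: count[5] becomes 1
p_5 = 7: count[7] becomes 3
Degrees (1 + count): deg[1]=1+0=1, deg[2]=1+0=1, deg[3]=1+0=1, deg[4]=1+0=1, deg[5]=1+1=2, deg[6]=1+1=2, deg[7]=1+3=4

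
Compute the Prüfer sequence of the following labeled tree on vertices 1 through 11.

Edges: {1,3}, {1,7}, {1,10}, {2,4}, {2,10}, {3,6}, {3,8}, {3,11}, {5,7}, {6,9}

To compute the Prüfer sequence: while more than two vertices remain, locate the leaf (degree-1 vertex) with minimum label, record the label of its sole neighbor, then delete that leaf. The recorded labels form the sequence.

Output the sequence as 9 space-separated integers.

Step 1: leaves = {4,5,8,9,11}. Remove smallest leaf 4, emit neighbor 2.
Step 2: leaves = {2,5,8,9,11}. Remove smallest leaf 2, emit neighbor 10.
Step 3: leaves = {5,8,9,10,11}. Remove smallest leaf 5, emit neighbor 7.
Step 4: leaves = {7,8,9,10,11}. Remove smallest leaf 7, emit neighbor 1.
Step 5: leaves = {8,9,10,11}. Remove smallest leaf 8, emit neighbor 3.
Step 6: leaves = {9,10,11}. Remove smallest leaf 9, emit neighbor 6.
Step 7: leaves = {6,10,11}. Remove smallest leaf 6, emit neighbor 3.
Step 8: leaves = {10,11}. Remove smallest leaf 10, emit neighbor 1.
Step 9: leaves = {1,11}. Remove smallest leaf 1, emit neighbor 3.
Done: 2 vertices remain (3, 11). Sequence = [2 10 7 1 3 6 3 1 3]

Answer: 2 10 7 1 3 6 3 1 3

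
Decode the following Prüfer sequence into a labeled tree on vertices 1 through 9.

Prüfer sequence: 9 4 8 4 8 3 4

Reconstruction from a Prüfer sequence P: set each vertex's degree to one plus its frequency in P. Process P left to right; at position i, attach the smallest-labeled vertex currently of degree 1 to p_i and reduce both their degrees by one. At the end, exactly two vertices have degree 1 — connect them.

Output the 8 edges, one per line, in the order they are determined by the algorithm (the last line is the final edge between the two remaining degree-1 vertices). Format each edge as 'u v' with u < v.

Initial degrees: {1:1, 2:1, 3:2, 4:4, 5:1, 6:1, 7:1, 8:3, 9:2}
Step 1: smallest deg-1 vertex = 1, p_1 = 9. Add edge {1,9}. Now deg[1]=0, deg[9]=1.
Step 2: smallest deg-1 vertex = 2, p_2 = 4. Add edge {2,4}. Now deg[2]=0, deg[4]=3.
Step 3: smallest deg-1 vertex = 5, p_3 = 8. Add edge {5,8}. Now deg[5]=0, deg[8]=2.
Step 4: smallest deg-1 vertex = 6, p_4 = 4. Add edge {4,6}. Now deg[6]=0, deg[4]=2.
Step 5: smallest deg-1 vertex = 7, p_5 = 8. Add edge {7,8}. Now deg[7]=0, deg[8]=1.
Step 6: smallest deg-1 vertex = 8, p_6 = 3. Add edge {3,8}. Now deg[8]=0, deg[3]=1.
Step 7: smallest deg-1 vertex = 3, p_7 = 4. Add edge {3,4}. Now deg[3]=0, deg[4]=1.
Final: two remaining deg-1 vertices are 4, 9. Add edge {4,9}.

Answer: 1 9
2 4
5 8
4 6
7 8
3 8
3 4
4 9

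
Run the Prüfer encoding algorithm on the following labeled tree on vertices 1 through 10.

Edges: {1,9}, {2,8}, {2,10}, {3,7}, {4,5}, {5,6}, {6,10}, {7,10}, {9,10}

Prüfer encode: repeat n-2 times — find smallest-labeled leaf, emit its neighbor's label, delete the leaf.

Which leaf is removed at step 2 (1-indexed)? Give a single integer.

Step 1: current leaves = {1,3,4,8}. Remove leaf 1 (neighbor: 9).
Step 2: current leaves = {3,4,8,9}. Remove leaf 3 (neighbor: 7).

Answer: 3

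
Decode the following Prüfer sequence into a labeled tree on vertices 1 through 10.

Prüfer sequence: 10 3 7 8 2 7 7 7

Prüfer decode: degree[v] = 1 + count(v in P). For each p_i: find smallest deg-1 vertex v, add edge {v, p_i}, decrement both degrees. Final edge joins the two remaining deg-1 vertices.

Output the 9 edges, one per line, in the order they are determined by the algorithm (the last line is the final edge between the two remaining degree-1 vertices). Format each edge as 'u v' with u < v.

Initial degrees: {1:1, 2:2, 3:2, 4:1, 5:1, 6:1, 7:5, 8:2, 9:1, 10:2}
Step 1: smallest deg-1 vertex = 1, p_1 = 10. Add edge {1,10}. Now deg[1]=0, deg[10]=1.
Step 2: smallest deg-1 vertex = 4, p_2 = 3. Add edge {3,4}. Now deg[4]=0, deg[3]=1.
Step 3: smallest deg-1 vertex = 3, p_3 = 7. Add edge {3,7}. Now deg[3]=0, deg[7]=4.
Step 4: smallest deg-1 vertex = 5, p_4 = 8. Add edge {5,8}. Now deg[5]=0, deg[8]=1.
Step 5: smallest deg-1 vertex = 6, p_5 = 2. Add edge {2,6}. Now deg[6]=0, deg[2]=1.
Step 6: smallest deg-1 vertex = 2, p_6 = 7. Add edge {2,7}. Now deg[2]=0, deg[7]=3.
Step 7: smallest deg-1 vertex = 8, p_7 = 7. Add edge {7,8}. Now deg[8]=0, deg[7]=2.
Step 8: smallest deg-1 vertex = 9, p_8 = 7. Add edge {7,9}. Now deg[9]=0, deg[7]=1.
Final: two remaining deg-1 vertices are 7, 10. Add edge {7,10}.

Answer: 1 10
3 4
3 7
5 8
2 6
2 7
7 8
7 9
7 10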